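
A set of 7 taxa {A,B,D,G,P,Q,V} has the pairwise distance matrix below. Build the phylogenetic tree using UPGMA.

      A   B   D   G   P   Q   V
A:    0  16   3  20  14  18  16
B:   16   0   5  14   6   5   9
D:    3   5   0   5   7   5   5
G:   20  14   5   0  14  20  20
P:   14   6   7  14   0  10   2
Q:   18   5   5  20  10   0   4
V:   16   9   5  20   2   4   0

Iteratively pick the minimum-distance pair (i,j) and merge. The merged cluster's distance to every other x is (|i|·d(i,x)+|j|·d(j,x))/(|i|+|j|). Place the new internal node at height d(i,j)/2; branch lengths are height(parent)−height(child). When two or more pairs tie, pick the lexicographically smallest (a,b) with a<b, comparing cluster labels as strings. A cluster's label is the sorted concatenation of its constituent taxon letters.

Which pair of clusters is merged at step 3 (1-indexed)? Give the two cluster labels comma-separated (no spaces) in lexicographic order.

iteration 1: select P,V (d=2); attach at lengths (1, 1); label the merged cluster PV
  updated: d(A,PV)=15, d(B,PV)=15/2, d(D,PV)=6, d(G,PV)=17, d(PV,Q)=7
iteration 2: select A,D (d=3); attach at lengths (3/2, 3/2); label the merged cluster AD
  updated: d(AD,B)=21/2, d(AD,G)=25/2, d(AD,PV)=21/2, d(AD,Q)=23/2
iteration 3: select B,Q (d=5); attach at lengths (5/2, 5/2); label the merged cluster BQ
  updated: d(AD,BQ)=11, d(BQ,G)=17, d(BQ,PV)=29/4
iteration 4: select BQ,PV (d=29/4); attach at lengths (9/8, 21/8); label the merged cluster BPQV
  updated: d(AD,BPQV)=43/4, d(BPQV,G)=17
iteration 5: select AD,BPQV (d=43/4); attach at lengths (31/8, 7/4); label the merged cluster ABDPQV
  updated: d(ABDPQV,G)=31/2
iteration 6: select ABDPQV,G (d=31/2); attach at lengths (19/8, 31/4); label the merged cluster ABDGPQV
final tree: (((A:3/2,D:3/2):31/8,((B:5/2,Q:5/2):9/8,(P:1,V:1):21/8):7/4):19/8,G:31/4)
total length: 59/2

B,Q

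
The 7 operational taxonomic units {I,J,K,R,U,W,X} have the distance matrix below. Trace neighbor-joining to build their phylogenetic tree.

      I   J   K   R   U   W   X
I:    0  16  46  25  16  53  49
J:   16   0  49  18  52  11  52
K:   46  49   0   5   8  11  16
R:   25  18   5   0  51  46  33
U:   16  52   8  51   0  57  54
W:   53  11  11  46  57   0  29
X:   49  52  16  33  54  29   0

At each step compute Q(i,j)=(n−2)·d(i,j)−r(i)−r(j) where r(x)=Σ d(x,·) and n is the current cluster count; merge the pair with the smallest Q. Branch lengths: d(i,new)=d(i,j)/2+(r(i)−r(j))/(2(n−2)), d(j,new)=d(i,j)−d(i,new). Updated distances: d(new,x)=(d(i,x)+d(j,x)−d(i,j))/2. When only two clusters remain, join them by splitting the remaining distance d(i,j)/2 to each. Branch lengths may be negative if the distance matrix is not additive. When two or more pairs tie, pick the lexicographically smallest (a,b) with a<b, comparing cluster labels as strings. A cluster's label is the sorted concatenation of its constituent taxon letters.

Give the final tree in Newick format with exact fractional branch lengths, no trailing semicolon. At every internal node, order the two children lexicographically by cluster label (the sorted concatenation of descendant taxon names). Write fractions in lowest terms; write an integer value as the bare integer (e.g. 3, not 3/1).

(((((I:47/10,U:113/10):199/12,(J:7,W:4):173/12):35/8,R:67/8):21/8,K:-27/8):155/16,X:155/16)

1. join I+U (d=16, Q=-363) ⇒ IU; edges |I|=47/10, |U|=113/10
  updated: d(IU,J)=26, d(IU,K)=19, d(IU,R)=30, d(IU,W)=47, d(IU,X)=87/2
2. join J+W (d=11, Q=-256) ⇒ JW; edges |J|=7, |W|=4
  updated: d(IU,JW)=31, d(JW,K)=49/2, d(JW,R)=53/2, d(JW,X)=35
3. join IU+JW (d=31, Q=-295/2) ⇒ IJUW; edges |IU|=199/12, |JW|=173/12
  updated: d(IJUW,K)=25/4, d(IJUW,R)=51/4, d(IJUW,X)=95/4
4. join IJUW+R (d=51/4, Q=-68) ⇒ IJRUW; edges |IJUW|=35/8, |R|=67/8
  updated: d(IJRUW,K)=-3/4, d(IJRUW,X)=22
5. join IJRUW+K (d=-3/4, Q=-149/4) ⇒ IJKRUW; edges |IJRUW|=21/8, |K|=-27/8
  updated: d(IJKRUW,X)=155/8
6. join IJKRUW+X (d=155/8) ⇒ IJKRUWX; edges |IJKRUW|=155/16, |X|=155/16
final tree: (((((I:47/10,U:113/10):199/12,(J:7,W:4):173/12):35/8,R:67/8):21/8,K:-27/8):155/16,X:155/16)
total length: 715/8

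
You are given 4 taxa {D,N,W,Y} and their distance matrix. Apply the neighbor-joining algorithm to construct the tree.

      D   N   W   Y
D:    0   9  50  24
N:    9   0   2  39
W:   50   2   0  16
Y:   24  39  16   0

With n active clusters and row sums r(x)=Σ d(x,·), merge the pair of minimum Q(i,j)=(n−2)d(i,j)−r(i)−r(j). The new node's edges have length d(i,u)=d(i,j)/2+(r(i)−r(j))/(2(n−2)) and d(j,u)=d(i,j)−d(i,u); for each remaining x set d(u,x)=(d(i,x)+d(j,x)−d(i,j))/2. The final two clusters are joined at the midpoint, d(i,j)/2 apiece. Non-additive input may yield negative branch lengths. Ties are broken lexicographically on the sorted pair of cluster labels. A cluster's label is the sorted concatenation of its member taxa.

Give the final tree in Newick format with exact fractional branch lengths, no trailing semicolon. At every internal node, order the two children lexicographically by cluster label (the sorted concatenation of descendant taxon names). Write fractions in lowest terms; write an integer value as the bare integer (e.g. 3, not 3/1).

iteration 1: select D,N (d=9, Q=-115); attach at lengths (51/4, -15/4); label the merged cluster DN
  updated: d(DN,W)=43/2, d(DN,Y)=27
iteration 2: select DN,W (d=43/2, Q=-129/2); attach at lengths (65/4, 21/4); label the merged cluster DNW
  updated: d(DNW,Y)=43/4
iteration 3: select DNW,Y (d=43/4); attach at lengths (43/8, 43/8); label the merged cluster DNWY
final tree: (((D:51/4,N:-15/4):65/4,W:21/4):43/8,Y:43/8)
total length: 165/4

(((D:51/4,N:-15/4):65/4,W:21/4):43/8,Y:43/8)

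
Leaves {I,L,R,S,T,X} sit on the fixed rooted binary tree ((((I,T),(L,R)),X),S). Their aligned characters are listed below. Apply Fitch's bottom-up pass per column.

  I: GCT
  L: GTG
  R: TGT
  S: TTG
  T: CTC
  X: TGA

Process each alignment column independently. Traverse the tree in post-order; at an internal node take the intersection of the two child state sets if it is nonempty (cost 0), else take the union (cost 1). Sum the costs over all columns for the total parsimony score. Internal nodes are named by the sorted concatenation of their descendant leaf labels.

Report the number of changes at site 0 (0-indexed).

[col 0] IT: children I:{G}, T:{C} ∪→ {C,G}; cost 1
[col 0] LR: children L:{G}, R:{T} ∪→ {G,T}; cost 1
[col 0] ILRT: children IT:{C,G}, LR:{G,T} ∩→ {G}; cost 0
[col 0] ILRTX: children ILRT:{G}, X:{T} ∪→ {G,T}; cost 1
[col 0] ILRSTX: children ILRTX:{G,T}, S:{T} ∩→ {T}; cost 0
[col 1] IT: children I:{C}, T:{T} ∪→ {C,T}; cost 1
[col 1] LR: children L:{T}, R:{G} ∪→ {G,T}; cost 1
[col 1] ILRT: children IT:{C,T}, LR:{G,T} ∩→ {T}; cost 0
[col 1] ILRTX: children ILRT:{T}, X:{G} ∪→ {G,T}; cost 1
[col 1] ILRSTX: children ILRTX:{G,T}, S:{T} ∩→ {T}; cost 0
[col 2] IT: children I:{T}, T:{C} ∪→ {C,T}; cost 1
[col 2] LR: children L:{G}, R:{T} ∪→ {G,T}; cost 1
[col 2] ILRT: children IT:{C,T}, LR:{G,T} ∩→ {T}; cost 0
[col 2] ILRTX: children ILRT:{T}, X:{A} ∪→ {A,T}; cost 1
[col 2] ILRSTX: children ILRTX:{A,T}, S:{G} ∪→ {A,G,T}; cost 1
per-site changes: [3, 3, 4]; total = 10

3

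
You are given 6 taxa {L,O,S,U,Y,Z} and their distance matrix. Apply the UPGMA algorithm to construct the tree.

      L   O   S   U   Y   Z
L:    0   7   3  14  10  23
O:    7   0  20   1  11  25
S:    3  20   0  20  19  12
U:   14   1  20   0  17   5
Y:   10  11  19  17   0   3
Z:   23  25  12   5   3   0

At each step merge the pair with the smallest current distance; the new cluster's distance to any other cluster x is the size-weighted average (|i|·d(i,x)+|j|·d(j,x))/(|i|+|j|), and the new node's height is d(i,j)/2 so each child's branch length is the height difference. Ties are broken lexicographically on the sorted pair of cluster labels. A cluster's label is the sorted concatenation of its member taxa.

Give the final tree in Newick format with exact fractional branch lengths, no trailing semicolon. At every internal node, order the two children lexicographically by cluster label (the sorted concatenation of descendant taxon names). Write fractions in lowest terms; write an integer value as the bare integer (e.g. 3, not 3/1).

step 1: merge (O,U) at d=1; branch lengths O→1/2, U→1/2; new cluster OU
  updated: d(L,OU)=21/2, d(OU,S)=20, d(OU,Y)=14, d(OU,Z)=15
step 2: merge (L,S) at d=3; branch lengths L→3/2, S→3/2; new cluster LS
  updated: d(LS,OU)=61/4, d(LS,Y)=29/2, d(LS,Z)=35/2
step 3: merge (Y,Z) at d=3; branch lengths Y→3/2, Z→3/2; new cluster YZ
  updated: d(LS,YZ)=16, d(OU,YZ)=29/2
step 4: merge (OU,YZ) at d=29/2; branch lengths OU→27/4, YZ→23/4; new cluster OUYZ
  updated: d(LS,OUYZ)=125/8
step 5: merge (LS,OUYZ) at d=125/8; branch lengths LS→101/16, OUYZ→9/16; new cluster LOSUYZ
final tree: ((L:3/2,S:3/2):101/16,((O:1/2,U:1/2):27/4,(Y:3/2,Z:3/2):23/4):9/16)
total length: 211/8

((L:3/2,S:3/2):101/16,((O:1/2,U:1/2):27/4,(Y:3/2,Z:3/2):23/4):9/16)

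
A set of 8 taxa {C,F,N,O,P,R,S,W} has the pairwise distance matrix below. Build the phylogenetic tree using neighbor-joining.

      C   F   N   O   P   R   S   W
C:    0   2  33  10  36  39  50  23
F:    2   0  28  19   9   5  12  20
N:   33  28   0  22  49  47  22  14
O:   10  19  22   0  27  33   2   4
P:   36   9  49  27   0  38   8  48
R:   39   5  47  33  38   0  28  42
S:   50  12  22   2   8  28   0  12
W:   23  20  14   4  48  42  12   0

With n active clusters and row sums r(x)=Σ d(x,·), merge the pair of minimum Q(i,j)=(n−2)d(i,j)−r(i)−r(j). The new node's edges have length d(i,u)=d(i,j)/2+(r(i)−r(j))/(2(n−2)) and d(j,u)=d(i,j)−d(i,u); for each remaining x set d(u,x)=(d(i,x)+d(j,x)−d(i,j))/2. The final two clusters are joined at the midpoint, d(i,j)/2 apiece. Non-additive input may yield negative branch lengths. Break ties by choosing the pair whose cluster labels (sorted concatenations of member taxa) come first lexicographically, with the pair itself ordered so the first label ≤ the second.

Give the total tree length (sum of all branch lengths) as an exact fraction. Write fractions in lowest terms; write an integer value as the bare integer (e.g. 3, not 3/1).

1. join P+S (d=8, Q=-301) ⇒ PS; edges |P|=43/4, |S|=-11/4
  updated: d(C,PS)=39, d(F,PS)=13/2, d(N,PS)=63/2, d(O,PS)=21/2, d(PS,R)=29, d(PS,W)=26
2. join F+R (d=5, Q=-501/2) ⇒ FR; edges |F|=-179/20, |R|=279/20
  updated: d(C,FR)=18, d(FR,N)=35, d(FR,O)=47/2, d(FR,PS)=61/4, d(FR,W)=57/2
3. join FR+PS (d=61/4, Q=-363/2) ⇒ FPRS; edges |FR|=59/8, |PS|=63/8
  updated: d(C,FPRS)=167/8, d(FPRS,N)=205/8, d(FPRS,O)=75/8, d(FPRS,W)=157/8
4. join N+W (d=14, Q=-453/4) ⇒ NW; edges |N|=38/3, |W|=4/3
  updated: d(C,NW)=21, d(FPRS,NW)=125/8, d(NW,O)=6
5. join C+O (d=10, Q=-229/4) ⇒ CO; edges |C|=93/8, |O|=-13/8
  updated: d(CO,FPRS)=81/8, d(CO,NW)=17/2
6. join CO+FPRS (d=81/8, Q=-137/4) ⇒ CFOPRS; edges |CO|=3/2, |FPRS|=69/8
  updated: d(CFOPRS,NW)=7
7. join CFOPRS+NW (d=7) ⇒ CFNOPRSW; edges |CFOPRS|=7/2, |NW|=7/2
final tree: (((C:93/8,O:-13/8):3/2,((F:-179/20,R:279/20):59/8,(P:43/4,S:-11/4):63/8):69/8):7/2,(N:38/3,W:4/3):7/2)
total length: 555/8

555/8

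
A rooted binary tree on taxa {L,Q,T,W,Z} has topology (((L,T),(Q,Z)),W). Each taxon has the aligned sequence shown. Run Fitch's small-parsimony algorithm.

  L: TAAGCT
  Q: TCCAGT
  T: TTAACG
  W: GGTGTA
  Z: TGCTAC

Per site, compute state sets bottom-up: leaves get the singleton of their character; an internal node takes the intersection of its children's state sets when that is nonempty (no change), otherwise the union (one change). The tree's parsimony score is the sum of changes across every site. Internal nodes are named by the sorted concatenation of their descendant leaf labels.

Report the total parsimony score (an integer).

[col 0] LT: children L:{T}, T:{T} ∩→ {T}; cost 0
[col 0] QZ: children Q:{T}, Z:{T} ∩→ {T}; cost 0
[col 0] LQTZ: children LT:{T}, QZ:{T} ∩→ {T}; cost 0
[col 0] LQTWZ: children LQTZ:{T}, W:{G} ∪→ {G,T}; cost 1
[col 1] LT: children L:{A}, T:{T} ∪→ {A,T}; cost 1
[col 1] QZ: children Q:{C}, Z:{G} ∪→ {C,G}; cost 1
[col 1] LQTZ: children LT:{A,T}, QZ:{C,G} ∪→ {A,C,G,T}; cost 1
[col 1] LQTWZ: children LQTZ:{A,C,G,T}, W:{G} ∩→ {G}; cost 0
[col 2] LT: children L:{A}, T:{A} ∩→ {A}; cost 0
[col 2] QZ: children Q:{C}, Z:{C} ∩→ {C}; cost 0
[col 2] LQTZ: children LT:{A}, QZ:{C} ∪→ {A,C}; cost 1
[col 2] LQTWZ: children LQTZ:{A,C}, W:{T} ∪→ {A,C,T}; cost 1
[col 3] LT: children L:{G}, T:{A} ∪→ {A,G}; cost 1
[col 3] QZ: children Q:{A}, Z:{T} ∪→ {A,T}; cost 1
[col 3] LQTZ: children LT:{A,G}, QZ:{A,T} ∩→ {A}; cost 0
[col 3] LQTWZ: children LQTZ:{A}, W:{G} ∪→ {A,G}; cost 1
[col 4] LT: children L:{C}, T:{C} ∩→ {C}; cost 0
[col 4] QZ: children Q:{G}, Z:{A} ∪→ {A,G}; cost 1
[col 4] LQTZ: children LT:{C}, QZ:{A,G} ∪→ {A,C,G}; cost 1
[col 4] LQTWZ: children LQTZ:{A,C,G}, W:{T} ∪→ {A,C,G,T}; cost 1
[col 5] LT: children L:{T}, T:{G} ∪→ {G,T}; cost 1
[col 5] QZ: children Q:{T}, Z:{C} ∪→ {C,T}; cost 1
[col 5] LQTZ: children LT:{G,T}, QZ:{C,T} ∩→ {T}; cost 0
[col 5] LQTWZ: children LQTZ:{T}, W:{A} ∪→ {A,T}; cost 1
per-site changes: [1, 3, 2, 3, 3, 3]; total = 15

15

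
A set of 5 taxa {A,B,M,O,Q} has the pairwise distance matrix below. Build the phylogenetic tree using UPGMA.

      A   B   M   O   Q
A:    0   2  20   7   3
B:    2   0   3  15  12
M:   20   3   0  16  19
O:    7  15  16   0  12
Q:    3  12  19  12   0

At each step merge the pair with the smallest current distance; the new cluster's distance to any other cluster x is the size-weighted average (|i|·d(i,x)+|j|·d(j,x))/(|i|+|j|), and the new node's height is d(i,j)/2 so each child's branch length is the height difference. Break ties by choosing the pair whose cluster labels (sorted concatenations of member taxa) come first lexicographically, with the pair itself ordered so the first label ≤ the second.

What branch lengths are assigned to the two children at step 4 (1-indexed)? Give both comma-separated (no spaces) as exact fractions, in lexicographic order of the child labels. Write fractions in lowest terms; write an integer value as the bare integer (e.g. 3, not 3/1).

19/12,29/4

1. join A+B (d=2) ⇒ AB; edges |A|=1, |B|=1
  updated: d(AB,M)=23/2, d(AB,O)=11, d(AB,Q)=15/2
2. join AB+Q (d=15/2) ⇒ ABQ; edges |AB|=11/4, |Q|=15/4
  updated: d(ABQ,M)=14, d(ABQ,O)=34/3
3. join ABQ+O (d=34/3) ⇒ ABOQ; edges |ABQ|=23/12, |O|=17/3
  updated: d(ABOQ,M)=29/2
4. join ABOQ+M (d=29/2) ⇒ ABMOQ; edges |ABOQ|=19/12, |M|=29/4
final tree: ((((A:1,B:1):11/4,Q:15/4):23/12,O:17/3):19/12,M:29/4)
total length: 299/12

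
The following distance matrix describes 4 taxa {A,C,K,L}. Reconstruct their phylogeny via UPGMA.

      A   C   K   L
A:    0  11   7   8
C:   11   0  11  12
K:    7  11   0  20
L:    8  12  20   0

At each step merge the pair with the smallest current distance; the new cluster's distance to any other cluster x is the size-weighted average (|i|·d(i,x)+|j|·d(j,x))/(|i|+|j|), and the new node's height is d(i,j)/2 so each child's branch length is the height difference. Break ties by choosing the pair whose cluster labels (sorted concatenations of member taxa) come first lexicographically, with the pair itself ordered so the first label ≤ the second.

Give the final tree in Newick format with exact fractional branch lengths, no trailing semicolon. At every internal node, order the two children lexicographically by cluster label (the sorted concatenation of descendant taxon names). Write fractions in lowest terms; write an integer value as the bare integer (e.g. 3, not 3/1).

step 1: merge (A,K) at d=7; branch lengths A→7/2, K→7/2; new cluster AK
  updated: d(AK,C)=11, d(AK,L)=14
step 2: merge (AK,C) at d=11; branch lengths AK→2, C→11/2; new cluster ACK
  updated: d(ACK,L)=40/3
step 3: merge (ACK,L) at d=40/3; branch lengths ACK→7/6, L→20/3; new cluster ACKL
final tree: (((A:7/2,K:7/2):2,C:11/2):7/6,L:20/3)
total length: 67/3

(((A:7/2,K:7/2):2,C:11/2):7/6,L:20/3)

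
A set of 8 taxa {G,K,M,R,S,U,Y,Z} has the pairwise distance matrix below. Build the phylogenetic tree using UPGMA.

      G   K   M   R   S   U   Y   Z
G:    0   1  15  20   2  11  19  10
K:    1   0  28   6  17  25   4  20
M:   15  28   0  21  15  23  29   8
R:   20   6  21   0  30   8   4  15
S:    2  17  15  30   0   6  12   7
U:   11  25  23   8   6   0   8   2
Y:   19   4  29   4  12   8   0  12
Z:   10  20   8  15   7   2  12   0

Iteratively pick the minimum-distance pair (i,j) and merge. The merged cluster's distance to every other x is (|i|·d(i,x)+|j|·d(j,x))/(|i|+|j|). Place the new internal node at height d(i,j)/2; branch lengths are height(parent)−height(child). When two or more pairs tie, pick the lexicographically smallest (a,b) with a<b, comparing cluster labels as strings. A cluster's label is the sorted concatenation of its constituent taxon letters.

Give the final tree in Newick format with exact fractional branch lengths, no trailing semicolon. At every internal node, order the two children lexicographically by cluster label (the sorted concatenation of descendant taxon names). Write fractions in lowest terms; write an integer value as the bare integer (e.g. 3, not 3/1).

iteration 1: select G,K (d=1); attach at lengths (1/2, 1/2); label the merged cluster GK
  updated: d(GK,M)=43/2, d(GK,R)=13, d(GK,S)=19/2, d(GK,U)=18, d(GK,Y)=23/2, d(GK,Z)=15
iteration 2: select U,Z (d=2); attach at lengths (1, 1); label the merged cluster UZ
  updated: d(GK,UZ)=33/2, d(M,UZ)=31/2, d(R,UZ)=23/2, d(S,UZ)=13/2, d(UZ,Y)=10
iteration 3: select R,Y (d=4); attach at lengths (2, 2); label the merged cluster RY
  updated: d(GK,RY)=49/4, d(M,RY)=25, d(RY,S)=21, d(RY,UZ)=43/4
iteration 4: select S,UZ (d=13/2); attach at lengths (13/4, 9/4); label the merged cluster SUZ
  updated: d(GK,SUZ)=85/6, d(M,SUZ)=46/3, d(RY,SUZ)=85/6
iteration 5: select GK,RY (d=49/4); attach at lengths (45/8, 33/8); label the merged cluster GKRY
  updated: d(GKRY,M)=93/4, d(GKRY,SUZ)=85/6
iteration 6: select GKRY,SUZ (d=85/6); attach at lengths (23/24, 23/6); label the merged cluster GKRSUYZ
  updated: d(GKRSUYZ,M)=139/7
iteration 7: select GKRSUYZ,M (d=139/7); attach at lengths (239/84, 139/14); label the merged cluster GKMRSUYZ
final tree: ((((G:1/2,K:1/2):45/8,(R:2,Y:2):33/8):23/24,(S:13/4,(U:1,Z:1):9/4):23/6):239/84,M:139/14)
total length: 6689/168

((((G:1/2,K:1/2):45/8,(R:2,Y:2):33/8):23/24,(S:13/4,(U:1,Z:1):9/4):23/6):239/84,M:139/14)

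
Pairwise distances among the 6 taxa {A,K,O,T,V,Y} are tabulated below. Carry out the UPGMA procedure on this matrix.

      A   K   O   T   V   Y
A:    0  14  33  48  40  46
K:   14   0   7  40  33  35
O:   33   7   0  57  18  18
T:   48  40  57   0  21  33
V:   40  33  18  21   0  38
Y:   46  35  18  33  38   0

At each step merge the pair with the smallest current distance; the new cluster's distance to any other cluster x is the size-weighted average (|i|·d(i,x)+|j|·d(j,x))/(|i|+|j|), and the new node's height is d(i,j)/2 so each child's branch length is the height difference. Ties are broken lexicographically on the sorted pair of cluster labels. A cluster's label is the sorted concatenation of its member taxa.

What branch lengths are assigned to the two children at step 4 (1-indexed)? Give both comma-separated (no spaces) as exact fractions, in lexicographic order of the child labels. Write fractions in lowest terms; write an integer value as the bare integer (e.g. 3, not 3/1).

19/4,33/2

step 1: merge (K,O) at d=7; branch lengths K→7/2, O→7/2; new cluster KO
  updated: d(A,KO)=47/2, d(KO,T)=97/2, d(KO,V)=51/2, d(KO,Y)=53/2
step 2: merge (T,V) at d=21; branch lengths T→21/2, V→21/2; new cluster TV
  updated: d(A,TV)=44, d(KO,TV)=37, d(TV,Y)=71/2
step 3: merge (A,KO) at d=47/2; branch lengths A→47/4, KO→33/4; new cluster AKO
  updated: d(AKO,TV)=118/3, d(AKO,Y)=33
step 4: merge (AKO,Y) at d=33; branch lengths AKO→19/4, Y→33/2; new cluster AKOY
  updated: d(AKOY,TV)=307/8
step 5: merge (AKOY,TV) at d=307/8; branch lengths AKOY→43/16, TV→139/16; new cluster AKOTVY
final tree: (((A:47/4,(K:7/2,O:7/2):33/4):19/4,Y:33/2):43/16,(T:21/2,V:21/2):139/16)
total length: 645/8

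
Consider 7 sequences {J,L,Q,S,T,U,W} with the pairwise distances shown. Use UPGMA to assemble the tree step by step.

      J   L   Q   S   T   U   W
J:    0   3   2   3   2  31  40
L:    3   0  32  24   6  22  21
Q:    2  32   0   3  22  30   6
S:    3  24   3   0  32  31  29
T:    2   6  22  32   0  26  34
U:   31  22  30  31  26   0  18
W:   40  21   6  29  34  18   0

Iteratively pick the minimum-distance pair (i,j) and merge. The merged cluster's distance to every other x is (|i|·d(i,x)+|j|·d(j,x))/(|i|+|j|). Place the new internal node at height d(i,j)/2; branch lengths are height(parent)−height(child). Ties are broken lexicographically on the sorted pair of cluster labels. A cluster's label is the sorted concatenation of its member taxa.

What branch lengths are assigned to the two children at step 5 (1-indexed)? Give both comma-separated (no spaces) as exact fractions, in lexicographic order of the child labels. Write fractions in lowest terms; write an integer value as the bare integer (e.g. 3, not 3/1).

1. join J+Q (d=2) ⇒ JQ; edges |J|=1, |Q|=1
  updated: d(JQ,L)=35/2, d(JQ,S)=3, d(JQ,T)=12, d(JQ,U)=61/2, d(JQ,W)=23
2. join JQ+S (d=3) ⇒ JQS; edges |JQ|=1/2, |S|=3/2
  updated: d(JQS,L)=59/3, d(JQS,T)=56/3, d(JQS,U)=92/3, d(JQS,W)=25
3. join L+T (d=6) ⇒ LT; edges |L|=3, |T|=3
  updated: d(JQS,LT)=115/6, d(LT,U)=24, d(LT,W)=55/2
4. join U+W (d=18) ⇒ UW; edges |U|=9, |W|=9
  updated: d(JQS,UW)=167/6, d(LT,UW)=103/4
5. join JQS+LT (d=115/6) ⇒ JLQST; edges |JQS|=97/12, |LT|=79/12
  updated: d(JLQST,UW)=27
6. join JLQST+UW (d=27) ⇒ JLQSTUW; edges |JLQST|=47/12, |UW|=9/2
final tree: ((((J:1,Q:1):1/2,S:3/2):97/12,(L:3,T:3):79/12):47/12,(U:9,W:9):9/2)
total length: 613/12

97/12,79/12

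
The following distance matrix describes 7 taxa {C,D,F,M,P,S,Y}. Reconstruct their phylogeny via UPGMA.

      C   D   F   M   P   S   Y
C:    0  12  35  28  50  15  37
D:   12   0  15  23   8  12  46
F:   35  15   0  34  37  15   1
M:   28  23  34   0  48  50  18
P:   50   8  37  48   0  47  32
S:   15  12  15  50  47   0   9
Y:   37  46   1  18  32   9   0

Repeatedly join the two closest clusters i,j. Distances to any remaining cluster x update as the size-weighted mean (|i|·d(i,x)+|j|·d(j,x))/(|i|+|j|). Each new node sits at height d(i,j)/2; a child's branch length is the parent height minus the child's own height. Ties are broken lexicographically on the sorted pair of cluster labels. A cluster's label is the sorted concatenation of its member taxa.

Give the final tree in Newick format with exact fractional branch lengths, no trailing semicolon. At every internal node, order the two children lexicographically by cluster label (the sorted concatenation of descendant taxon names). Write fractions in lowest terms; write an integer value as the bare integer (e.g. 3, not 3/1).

(((C:14,M:14):7/4,((F:1/2,Y:1/2):11/2,S:6):39/4):7/20,(D:4,P:4):121/10)

1. join F+Y (d=1) ⇒ FY; edges |F|=1/2, |Y|=1/2
  updated: d(C,FY)=36, d(D,FY)=61/2, d(FY,M)=26, d(FY,P)=69/2, d(FY,S)=12
2. join D+P (d=8) ⇒ DP; edges |D|=4, |P|=4
  updated: d(C,DP)=31, d(DP,FY)=65/2, d(DP,M)=71/2, d(DP,S)=59/2
3. join FY+S (d=12) ⇒ FSY; edges |FY|=11/2, |S|=6
  updated: d(C,FSY)=29, d(DP,FSY)=63/2, d(FSY,M)=34
4. join C+M (d=28) ⇒ CM; edges |C|=14, |M|=14
  updated: d(CM,DP)=133/4, d(CM,FSY)=63/2
5. join CM+FSY (d=63/2) ⇒ CFMSY; edges |CM|=7/4, |FSY|=39/4
  updated: d(CFMSY,DP)=161/5
6. join CFMSY+DP (d=161/5) ⇒ CDFMPSY; edges |CFMSY|=7/20, |DP|=121/10
final tree: (((C:14,M:14):7/4,((F:1/2,Y:1/2):11/2,S:6):39/4):7/20,(D:4,P:4):121/10)
total length: 1449/20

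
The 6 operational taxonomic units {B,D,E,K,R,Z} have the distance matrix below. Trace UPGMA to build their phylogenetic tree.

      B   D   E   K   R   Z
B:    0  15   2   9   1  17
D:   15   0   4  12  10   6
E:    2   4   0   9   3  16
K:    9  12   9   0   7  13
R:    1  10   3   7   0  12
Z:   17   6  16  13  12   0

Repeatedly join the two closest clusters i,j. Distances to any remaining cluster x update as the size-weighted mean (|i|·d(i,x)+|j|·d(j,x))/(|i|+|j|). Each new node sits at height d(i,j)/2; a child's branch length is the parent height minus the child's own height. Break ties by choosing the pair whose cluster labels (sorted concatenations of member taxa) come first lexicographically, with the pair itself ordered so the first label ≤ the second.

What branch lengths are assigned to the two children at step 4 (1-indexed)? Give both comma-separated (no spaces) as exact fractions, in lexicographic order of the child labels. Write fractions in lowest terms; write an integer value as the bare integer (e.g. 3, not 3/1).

35/12,25/6

1. join B+R (d=1) ⇒ BR; edges |B|=1/2, |R|=1/2
  updated: d(BR,D)=25/2, d(BR,E)=5/2, d(BR,K)=8, d(BR,Z)=29/2
2. join BR+E (d=5/2) ⇒ BER; edges |BR|=3/4, |E|=5/4
  updated: d(BER,D)=29/3, d(BER,K)=25/3, d(BER,Z)=15
3. join D+Z (d=6) ⇒ DZ; edges |D|=3, |Z|=3
  updated: d(BER,DZ)=37/3, d(DZ,K)=25/2
4. join BER+K (d=25/3) ⇒ BEKR; edges |BER|=35/12, |K|=25/6
  updated: d(BEKR,DZ)=99/8
5. join BEKR+DZ (d=99/8) ⇒ BDEKRZ; edges |BEKR|=97/48, |DZ|=51/16
final tree: ((((B:1/2,R:1/2):3/4,E:5/4):35/12,K:25/6):97/48,(D:3,Z:3):51/16)
total length: 511/24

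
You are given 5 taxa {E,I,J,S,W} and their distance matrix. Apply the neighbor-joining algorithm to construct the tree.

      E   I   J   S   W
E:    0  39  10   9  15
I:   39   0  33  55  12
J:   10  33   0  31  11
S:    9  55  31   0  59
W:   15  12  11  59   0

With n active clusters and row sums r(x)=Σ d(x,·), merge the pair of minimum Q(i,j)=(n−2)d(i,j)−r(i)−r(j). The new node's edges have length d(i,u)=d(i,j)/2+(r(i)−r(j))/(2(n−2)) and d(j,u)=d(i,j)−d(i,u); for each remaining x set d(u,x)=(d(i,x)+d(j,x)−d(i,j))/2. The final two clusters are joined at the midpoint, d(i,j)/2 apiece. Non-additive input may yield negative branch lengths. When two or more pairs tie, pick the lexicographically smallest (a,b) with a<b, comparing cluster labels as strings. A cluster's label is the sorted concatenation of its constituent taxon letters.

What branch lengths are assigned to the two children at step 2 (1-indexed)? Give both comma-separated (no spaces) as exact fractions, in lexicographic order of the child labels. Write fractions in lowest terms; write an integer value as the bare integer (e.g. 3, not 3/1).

63/4,1/4

iteration 1: select E,S (d=9, Q=-200); attach at lengths (-9, 18); label the merged cluster ES
  updated: d(ES,I)=85/2, d(ES,J)=16, d(ES,W)=65/2
iteration 2: select ES,J (d=16, Q=-119); attach at lengths (63/4, 1/4); label the merged cluster EJS
  updated: d(EJS,I)=119/4, d(EJS,W)=55/4
iteration 3: select EJS,I (d=119/4, Q=-111/2); attach at lengths (63/4, 14); label the merged cluster EIJS
  updated: d(EIJS,W)=-2
iteration 4: select EIJS,W (d=-2); attach at lengths (-1, -1); label the merged cluster EIJSW
final tree: ((((E:-9,S:18):63/4,J:1/4):63/4,I:14):-1,W:-1)
total length: 211/4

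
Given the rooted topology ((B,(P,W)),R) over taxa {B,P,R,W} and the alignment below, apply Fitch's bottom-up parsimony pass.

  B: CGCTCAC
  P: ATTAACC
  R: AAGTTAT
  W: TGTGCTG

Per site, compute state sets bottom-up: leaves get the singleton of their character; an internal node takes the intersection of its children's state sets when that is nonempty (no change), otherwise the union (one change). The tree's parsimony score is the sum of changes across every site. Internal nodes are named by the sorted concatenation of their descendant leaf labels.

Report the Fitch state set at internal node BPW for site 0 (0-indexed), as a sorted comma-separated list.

A,C,T

[col 0] PW: children P:{A}, W:{T} ∪→ {A,T}; cost 1
[col 0] BPW: children B:{C}, PW:{A,T} ∪→ {A,C,T}; cost 1
[col 0] BPRW: children BPW:{A,C,T}, R:{A} ∩→ {A}; cost 0
[col 1] PW: children P:{T}, W:{G} ∪→ {G,T}; cost 1
[col 1] BPW: children B:{G}, PW:{G,T} ∩→ {G}; cost 0
[col 1] BPRW: children BPW:{G}, R:{A} ∪→ {A,G}; cost 1
[col 2] PW: children P:{T}, W:{T} ∩→ {T}; cost 0
[col 2] BPW: children B:{C}, PW:{T} ∪→ {C,T}; cost 1
[col 2] BPRW: children BPW:{C,T}, R:{G} ∪→ {C,G,T}; cost 1
[col 3] PW: children P:{A}, W:{G} ∪→ {A,G}; cost 1
[col 3] BPW: children B:{T}, PW:{A,G} ∪→ {A,G,T}; cost 1
[col 3] BPRW: children BPW:{A,G,T}, R:{T} ∩→ {T}; cost 0
[col 4] PW: children P:{A}, W:{C} ∪→ {A,C}; cost 1
[col 4] BPW: children B:{C}, PW:{A,C} ∩→ {C}; cost 0
[col 4] BPRW: children BPW:{C}, R:{T} ∪→ {C,T}; cost 1
[col 5] PW: children P:{C}, W:{T} ∪→ {C,T}; cost 1
[col 5] BPW: children B:{A}, PW:{C,T} ∪→ {A,C,T}; cost 1
[col 5] BPRW: children BPW:{A,C,T}, R:{A} ∩→ {A}; cost 0
[col 6] PW: children P:{C}, W:{G} ∪→ {C,G}; cost 1
[col 6] BPW: children B:{C}, PW:{C,G} ∩→ {C}; cost 0
[col 6] BPRW: children BPW:{C}, R:{T} ∪→ {C,T}; cost 1
per-site changes: [2, 2, 2, 2, 2, 2, 2]; total = 14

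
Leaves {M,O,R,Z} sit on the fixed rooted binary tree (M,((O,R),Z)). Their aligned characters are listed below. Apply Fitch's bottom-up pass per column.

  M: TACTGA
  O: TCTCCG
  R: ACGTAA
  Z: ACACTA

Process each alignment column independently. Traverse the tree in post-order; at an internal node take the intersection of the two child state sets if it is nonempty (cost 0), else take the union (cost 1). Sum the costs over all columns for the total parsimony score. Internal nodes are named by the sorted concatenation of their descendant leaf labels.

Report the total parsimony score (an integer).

12

OR@0: {T} ∪ {A} = {A,T} (union, +1)
ORZ@0: {A,T} ∩ {A} = {A} (intersection, +0)
MORZ@0: {T} ∪ {A} = {A,T} (union, +1)
OR@1: {C} ∩ {C} = {C} (intersection, +0)
ORZ@1: {C} ∩ {C} = {C} (intersection, +0)
MORZ@1: {A} ∪ {C} = {A,C} (union, +1)
OR@2: {T} ∪ {G} = {G,T} (union, +1)
ORZ@2: {G,T} ∪ {A} = {A,G,T} (union, +1)
MORZ@2: {C} ∪ {A,G,T} = {A,C,G,T} (union, +1)
OR@3: {C} ∪ {T} = {C,T} (union, +1)
ORZ@3: {C,T} ∩ {C} = {C} (intersection, +0)
MORZ@3: {T} ∪ {C} = {C,T} (union, +1)
OR@4: {C} ∪ {A} = {A,C} (union, +1)
ORZ@4: {A,C} ∪ {T} = {A,C,T} (union, +1)
MORZ@4: {G} ∪ {A,C,T} = {A,C,G,T} (union, +1)
OR@5: {G} ∪ {A} = {A,G} (union, +1)
ORZ@5: {A,G} ∩ {A} = {A} (intersection, +0)
MORZ@5: {A} ∩ {A} = {A} (intersection, +0)
per-site changes: [2, 1, 3, 2, 3, 1]; total = 12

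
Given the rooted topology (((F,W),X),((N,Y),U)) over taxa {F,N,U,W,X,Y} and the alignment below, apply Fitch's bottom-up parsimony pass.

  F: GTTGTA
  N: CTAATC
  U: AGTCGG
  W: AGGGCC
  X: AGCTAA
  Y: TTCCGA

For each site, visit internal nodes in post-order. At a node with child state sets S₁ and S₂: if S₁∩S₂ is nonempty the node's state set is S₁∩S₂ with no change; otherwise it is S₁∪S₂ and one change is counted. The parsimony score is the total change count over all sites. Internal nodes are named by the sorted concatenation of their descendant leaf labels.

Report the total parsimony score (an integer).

19

FW@0: {G} ∪ {A} = {A,G} (union, +1)
FWX@0: {A,G} ∩ {A} = {A} (intersection, +0)
NY@0: {C} ∪ {T} = {C,T} (union, +1)
NUY@0: {C,T} ∪ {A} = {A,C,T} (union, +1)
FNUWXY@0: {A} ∩ {A,C,T} = {A} (intersection, +0)
FW@1: {T} ∪ {G} = {G,T} (union, +1)
FWX@1: {G,T} ∩ {G} = {G} (intersection, +0)
NY@1: {T} ∩ {T} = {T} (intersection, +0)
NUY@1: {T} ∪ {G} = {G,T} (union, +1)
FNUWXY@1: {G} ∩ {G,T} = {G} (intersection, +0)
FW@2: {T} ∪ {G} = {G,T} (union, +1)
FWX@2: {G,T} ∪ {C} = {C,G,T} (union, +1)
NY@2: {A} ∪ {C} = {A,C} (union, +1)
NUY@2: {A,C} ∪ {T} = {A,C,T} (union, +1)
FNUWXY@2: {C,G,T} ∩ {A,C,T} = {C,T} (intersection, +0)
FW@3: {G} ∩ {G} = {G} (intersection, +0)
FWX@3: {G} ∪ {T} = {G,T} (union, +1)
NY@3: {A} ∪ {C} = {A,C} (union, +1)
NUY@3: {A,C} ∩ {C} = {C} (intersection, +0)
FNUWXY@3: {G,T} ∪ {C} = {C,G,T} (union, +1)
FW@4: {T} ∪ {C} = {C,T} (union, +1)
FWX@4: {C,T} ∪ {A} = {A,C,T} (union, +1)
NY@4: {T} ∪ {G} = {G,T} (union, +1)
NUY@4: {G,T} ∩ {G} = {G} (intersection, +0)
FNUWXY@4: {A,C,T} ∪ {G} = {A,C,G,T} (union, +1)
FW@5: {A} ∪ {C} = {A,C} (union, +1)
FWX@5: {A,C} ∩ {A} = {A} (intersection, +0)
NY@5: {C} ∪ {A} = {A,C} (union, +1)
NUY@5: {A,C} ∪ {G} = {A,C,G} (union, +1)
FNUWXY@5: {A} ∩ {A,C,G} = {A} (intersection, +0)
per-site changes: [3, 2, 4, 3, 4, 3]; total = 19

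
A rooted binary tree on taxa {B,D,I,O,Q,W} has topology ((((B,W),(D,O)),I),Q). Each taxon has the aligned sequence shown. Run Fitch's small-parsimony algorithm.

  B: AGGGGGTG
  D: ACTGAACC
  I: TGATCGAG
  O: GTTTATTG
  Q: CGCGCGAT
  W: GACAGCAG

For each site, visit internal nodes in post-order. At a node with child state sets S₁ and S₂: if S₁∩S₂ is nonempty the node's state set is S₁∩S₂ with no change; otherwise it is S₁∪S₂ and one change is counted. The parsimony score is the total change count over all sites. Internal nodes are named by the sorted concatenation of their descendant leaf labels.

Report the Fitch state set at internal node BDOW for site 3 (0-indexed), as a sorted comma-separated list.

G

site 0, node BW: B={A} ∪ W={G} → {A,G} (+1)
site 0, node DO: D={A} ∪ O={G} → {A,G} (+1)
site 0, node BDOW: BW={A,G} ∩ DO={A,G} → {A,G} (+0)
site 0, node BDIOW: BDOW={A,G} ∪ I={T} → {A,G,T} (+1)
site 0, node BDIOQW: BDIOW={A,G,T} ∪ Q={C} → {A,C,G,T} (+1)
site 1, node BW: B={G} ∪ W={A} → {A,G} (+1)
site 1, node DO: D={C} ∪ O={T} → {C,T} (+1)
site 1, node BDOW: BW={A,G} ∪ DO={C,T} → {A,C,G,T} (+1)
site 1, node BDIOW: BDOW={A,C,G,T} ∩ I={G} → {G} (+0)
site 1, node BDIOQW: BDIOW={G} ∩ Q={G} → {G} (+0)
site 2, node BW: B={G} ∪ W={C} → {C,G} (+1)
site 2, node DO: D={T} ∩ O={T} → {T} (+0)
site 2, node BDOW: BW={C,G} ∪ DO={T} → {C,G,T} (+1)
site 2, node BDIOW: BDOW={C,G,T} ∪ I={A} → {A,C,G,T} (+1)
site 2, node BDIOQW: BDIOW={A,C,G,T} ∩ Q={C} → {C} (+0)
site 3, node BW: B={G} ∪ W={A} → {A,G} (+1)
site 3, node DO: D={G} ∪ O={T} → {G,T} (+1)
site 3, node BDOW: BW={A,G} ∩ DO={G,T} → {G} (+0)
site 3, node BDIOW: BDOW={G} ∪ I={T} → {G,T} (+1)
site 3, node BDIOQW: BDIOW={G,T} ∩ Q={G} → {G} (+0)
site 4, node BW: B={G} ∩ W={G} → {G} (+0)
site 4, node DO: D={A} ∩ O={A} → {A} (+0)
site 4, node BDOW: BW={G} ∪ DO={A} → {A,G} (+1)
site 4, node BDIOW: BDOW={A,G} ∪ I={C} → {A,C,G} (+1)
site 4, node BDIOQW: BDIOW={A,C,G} ∩ Q={C} → {C} (+0)
site 5, node BW: B={G} ∪ W={C} → {C,G} (+1)
site 5, node DO: D={A} ∪ O={T} → {A,T} (+1)
site 5, node BDOW: BW={C,G} ∪ DO={A,T} → {A,C,G,T} (+1)
site 5, node BDIOW: BDOW={A,C,G,T} ∩ I={G} → {G} (+0)
site 5, node BDIOQW: BDIOW={G} ∩ Q={G} → {G} (+0)
site 6, node BW: B={T} ∪ W={A} → {A,T} (+1)
site 6, node DO: D={C} ∪ O={T} → {C,T} (+1)
site 6, node BDOW: BW={A,T} ∩ DO={C,T} → {T} (+0)
site 6, node BDIOW: BDOW={T} ∪ I={A} → {A,T} (+1)
site 6, node BDIOQW: BDIOW={A,T} ∩ Q={A} → {A} (+0)
site 7, node BW: B={G} ∩ W={G} → {G} (+0)
site 7, node DO: D={C} ∪ O={G} → {C,G} (+1)
site 7, node BDOW: BW={G} ∩ DO={C,G} → {G} (+0)
site 7, node BDIOW: BDOW={G} ∩ I={G} → {G} (+0)
site 7, node BDIOQW: BDIOW={G} ∪ Q={T} → {G,T} (+1)
per-site changes: [4, 3, 3, 3, 2, 3, 3, 2]; total = 23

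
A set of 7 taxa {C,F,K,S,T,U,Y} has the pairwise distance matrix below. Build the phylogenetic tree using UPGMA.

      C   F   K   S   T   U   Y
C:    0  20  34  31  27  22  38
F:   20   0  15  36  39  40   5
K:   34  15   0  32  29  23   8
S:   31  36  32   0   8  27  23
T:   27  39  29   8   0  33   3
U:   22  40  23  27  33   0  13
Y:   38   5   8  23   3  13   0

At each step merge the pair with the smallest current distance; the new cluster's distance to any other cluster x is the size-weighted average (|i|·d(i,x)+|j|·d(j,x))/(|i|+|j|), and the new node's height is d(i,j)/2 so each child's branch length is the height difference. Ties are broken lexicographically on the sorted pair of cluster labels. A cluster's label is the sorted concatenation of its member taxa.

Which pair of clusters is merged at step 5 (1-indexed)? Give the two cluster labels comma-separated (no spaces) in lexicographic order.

1. join T+Y (d=3) ⇒ TY; edges |T|=3/2, |Y|=3/2
  updated: d(C,TY)=65/2, d(F,TY)=22, d(K,TY)=37/2, d(S,TY)=31/2, d(TY,U)=23
2. join F+K (d=15) ⇒ FK; edges |F|=15/2, |K|=15/2
  updated: d(C,FK)=27, d(FK,S)=34, d(FK,TY)=81/4, d(FK,U)=63/2
3. join S+TY (d=31/2) ⇒ STY; edges |S|=31/4, |TY|=25/4
  updated: d(C,STY)=32, d(FK,STY)=149/6, d(STY,U)=73/3
4. join C+U (d=22) ⇒ CU; edges |C|=11, |U|=11
  updated: d(CU,FK)=117/4, d(CU,STY)=169/6
5. join FK+STY (d=149/6) ⇒ FKSTY; edges |FK|=59/12, |STY|=14/3
  updated: d(CU,FKSTY)=143/5
6. join CU+FKSTY (d=143/5) ⇒ CFKSTUY; edges |CU|=33/10, |FKSTY|=113/60
final tree: ((C:11,U:11):33/10,((F:15/2,K:15/2):59/12,(S:31/4,(T:3/2,Y:3/2):25/4):14/3):113/60)
total length: 2063/30

FK,STY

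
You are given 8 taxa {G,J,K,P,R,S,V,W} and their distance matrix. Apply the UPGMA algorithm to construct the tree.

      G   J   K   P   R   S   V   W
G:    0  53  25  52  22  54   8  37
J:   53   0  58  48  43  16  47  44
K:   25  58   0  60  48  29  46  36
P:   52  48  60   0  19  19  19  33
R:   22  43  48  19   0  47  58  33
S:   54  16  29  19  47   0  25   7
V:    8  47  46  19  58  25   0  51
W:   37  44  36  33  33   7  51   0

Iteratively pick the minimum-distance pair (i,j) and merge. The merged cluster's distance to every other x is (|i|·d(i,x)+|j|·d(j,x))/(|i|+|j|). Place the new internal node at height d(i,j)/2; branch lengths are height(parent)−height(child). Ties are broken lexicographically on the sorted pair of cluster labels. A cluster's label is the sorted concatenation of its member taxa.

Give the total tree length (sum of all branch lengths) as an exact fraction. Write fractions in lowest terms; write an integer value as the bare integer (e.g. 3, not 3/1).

558/5

step 1: merge (S,W) at d=7; branch lengths S→7/2, W→7/2; new cluster SW
  updated: d(G,SW)=91/2, d(J,SW)=30, d(K,SW)=65/2, d(P,SW)=26, d(R,SW)=40, d(SW,V)=38
step 2: merge (G,V) at d=8; branch lengths G→4, V→4; new cluster GV
  updated: d(GV,J)=50, d(GV,K)=71/2, d(GV,P)=71/2, d(GV,R)=40, d(GV,SW)=167/4
step 3: merge (P,R) at d=19; branch lengths P→19/2, R→19/2; new cluster PR
  updated: d(GV,PR)=151/4, d(J,PR)=91/2, d(K,PR)=54, d(PR,SW)=33
step 4: merge (J,SW) at d=30; branch lengths J→15, SW→23/2; new cluster JSW
  updated: d(GV,JSW)=89/2, d(JSW,K)=41, d(JSW,PR)=223/6
step 5: merge (GV,K) at d=71/2; branch lengths GV→55/4, K→71/4; new cluster GKV
  updated: d(GKV,JSW)=130/3, d(GKV,PR)=259/6
step 6: merge (JSW,PR) at d=223/6; branch lengths JSW→43/12, PR→109/12; new cluster JPRSW
  updated: d(GKV,JPRSW)=649/15
step 7: merge (GKV,JPRSW) at d=649/15; branch lengths GKV→233/60, JPRSW→61/20; new cluster GJKPRSVW
final tree: (((G:4,V:4):55/4,K:71/4):233/60,((J:15,(S:7/2,W:7/2):23/2):43/12,(P:19/2,R:19/2):109/12):61/20)
total length: 558/5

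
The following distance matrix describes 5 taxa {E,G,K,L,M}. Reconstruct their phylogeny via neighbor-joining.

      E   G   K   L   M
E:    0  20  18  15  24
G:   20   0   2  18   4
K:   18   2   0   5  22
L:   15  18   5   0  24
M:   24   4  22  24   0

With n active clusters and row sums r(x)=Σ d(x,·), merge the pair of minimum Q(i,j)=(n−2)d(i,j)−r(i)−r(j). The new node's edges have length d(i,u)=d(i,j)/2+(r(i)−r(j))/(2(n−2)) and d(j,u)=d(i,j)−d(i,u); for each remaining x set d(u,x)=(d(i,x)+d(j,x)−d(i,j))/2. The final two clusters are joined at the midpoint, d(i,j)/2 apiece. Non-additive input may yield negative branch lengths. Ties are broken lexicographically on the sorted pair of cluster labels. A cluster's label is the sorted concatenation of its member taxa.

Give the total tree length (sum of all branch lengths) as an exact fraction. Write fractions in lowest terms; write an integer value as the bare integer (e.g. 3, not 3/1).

step 1: merge (G,M) at d=4, Q=-106; branch lengths G→-3, M→7; new cluster GM
  updated: d(E,GM)=20, d(GM,K)=10, d(GM,L)=19
step 2: merge (E,GM) at d=20, Q=-62; branch lengths E→11, GM→9; new cluster EGM
  updated: d(EGM,K)=4, d(EGM,L)=7
step 3: merge (EGM,K) at d=4, Q=-16; branch lengths EGM→3, K→1; new cluster EGKM
  updated: d(EGKM,L)=4
step 4: merge (EGKM,L) at d=4; branch lengths EGKM→2, L→2; new cluster EGKLM
final tree: (((E:11,(G:-3,M:7):9):3,K:1):2,L:2)
total length: 32

32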